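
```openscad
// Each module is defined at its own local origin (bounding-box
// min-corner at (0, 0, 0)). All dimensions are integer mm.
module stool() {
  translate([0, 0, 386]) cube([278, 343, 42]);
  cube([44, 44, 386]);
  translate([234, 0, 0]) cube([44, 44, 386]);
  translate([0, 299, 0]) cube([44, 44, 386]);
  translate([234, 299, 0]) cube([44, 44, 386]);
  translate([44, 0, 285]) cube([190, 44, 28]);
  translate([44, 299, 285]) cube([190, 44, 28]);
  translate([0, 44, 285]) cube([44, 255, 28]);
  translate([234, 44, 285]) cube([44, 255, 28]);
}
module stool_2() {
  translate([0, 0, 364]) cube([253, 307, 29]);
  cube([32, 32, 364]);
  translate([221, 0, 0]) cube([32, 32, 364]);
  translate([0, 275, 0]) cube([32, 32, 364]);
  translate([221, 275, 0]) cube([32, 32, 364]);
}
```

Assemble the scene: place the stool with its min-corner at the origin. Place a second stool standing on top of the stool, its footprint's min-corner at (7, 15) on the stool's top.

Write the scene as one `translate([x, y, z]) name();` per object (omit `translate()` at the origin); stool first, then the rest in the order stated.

stool();
translate([7, 15, 428]) stool_2();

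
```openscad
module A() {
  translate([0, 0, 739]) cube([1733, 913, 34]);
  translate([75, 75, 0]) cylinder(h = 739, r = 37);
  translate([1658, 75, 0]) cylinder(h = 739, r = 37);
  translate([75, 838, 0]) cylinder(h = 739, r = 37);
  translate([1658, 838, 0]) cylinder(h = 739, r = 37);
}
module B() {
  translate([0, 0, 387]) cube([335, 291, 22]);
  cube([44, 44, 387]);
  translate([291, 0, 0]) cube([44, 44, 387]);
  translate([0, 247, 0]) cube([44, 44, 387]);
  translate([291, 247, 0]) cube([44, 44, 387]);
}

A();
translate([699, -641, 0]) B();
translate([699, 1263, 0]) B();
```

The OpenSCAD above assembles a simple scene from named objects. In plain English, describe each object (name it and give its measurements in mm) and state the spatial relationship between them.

A is a table: top 1733 mm (x) × 913 mm (y), 34 mm thick, upper face at z = 773 mm, on four round legs of 74 mm diameter, each leg's bounding box inset 38 mm from the nearest pair of top edges, running from z = 0 to the bottom of the top.

B is a four-legged stool. The seat is 335×291 mm, 22 mm thick, top at z = 409 mm. It stands on four square legs, each 44×44 mm in cross-section, from z = 0 to the seat underside, each flush with a corner of the seat.

Two stools sit around the table at the −y, +y sides.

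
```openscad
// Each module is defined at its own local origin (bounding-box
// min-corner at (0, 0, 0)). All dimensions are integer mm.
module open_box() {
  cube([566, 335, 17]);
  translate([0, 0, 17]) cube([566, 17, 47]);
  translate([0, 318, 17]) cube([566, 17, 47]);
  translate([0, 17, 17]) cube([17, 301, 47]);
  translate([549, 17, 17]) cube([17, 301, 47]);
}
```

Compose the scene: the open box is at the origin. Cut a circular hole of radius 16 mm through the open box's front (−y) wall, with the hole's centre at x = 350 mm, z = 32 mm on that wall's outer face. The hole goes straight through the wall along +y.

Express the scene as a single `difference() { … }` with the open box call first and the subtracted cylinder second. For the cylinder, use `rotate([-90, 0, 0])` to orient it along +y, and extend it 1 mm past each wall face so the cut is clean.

difference() {
  open_box();
  translate([350, -1, 32]) rotate([-90, 0, 0]) cylinder(h = 19, r = 16);
}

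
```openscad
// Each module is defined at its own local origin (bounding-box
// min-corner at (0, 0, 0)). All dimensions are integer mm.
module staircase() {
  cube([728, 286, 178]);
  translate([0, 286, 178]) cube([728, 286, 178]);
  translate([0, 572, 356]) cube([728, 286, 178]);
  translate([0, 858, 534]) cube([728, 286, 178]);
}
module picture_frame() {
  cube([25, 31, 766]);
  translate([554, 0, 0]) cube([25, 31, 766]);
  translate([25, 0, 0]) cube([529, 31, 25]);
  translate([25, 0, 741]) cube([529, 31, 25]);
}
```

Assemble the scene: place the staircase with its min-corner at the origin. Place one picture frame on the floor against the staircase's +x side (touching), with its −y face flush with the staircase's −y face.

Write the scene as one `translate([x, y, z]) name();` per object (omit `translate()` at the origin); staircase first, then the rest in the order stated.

staircase();
translate([728, 0, 0]) picture_frame();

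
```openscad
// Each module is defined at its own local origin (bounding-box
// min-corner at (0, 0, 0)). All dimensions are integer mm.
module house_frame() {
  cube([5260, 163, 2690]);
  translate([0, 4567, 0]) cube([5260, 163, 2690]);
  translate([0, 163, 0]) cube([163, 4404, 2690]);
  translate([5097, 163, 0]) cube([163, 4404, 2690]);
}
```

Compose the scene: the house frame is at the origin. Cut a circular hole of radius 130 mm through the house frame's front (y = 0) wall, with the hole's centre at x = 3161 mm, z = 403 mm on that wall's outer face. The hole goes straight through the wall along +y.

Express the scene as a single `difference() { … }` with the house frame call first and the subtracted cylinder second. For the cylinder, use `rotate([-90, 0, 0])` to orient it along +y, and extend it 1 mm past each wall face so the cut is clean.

difference() {
  house_frame();
  translate([3161, -1, 403]) rotate([-90, 0, 0]) cylinder(h = 165, r = 130);
}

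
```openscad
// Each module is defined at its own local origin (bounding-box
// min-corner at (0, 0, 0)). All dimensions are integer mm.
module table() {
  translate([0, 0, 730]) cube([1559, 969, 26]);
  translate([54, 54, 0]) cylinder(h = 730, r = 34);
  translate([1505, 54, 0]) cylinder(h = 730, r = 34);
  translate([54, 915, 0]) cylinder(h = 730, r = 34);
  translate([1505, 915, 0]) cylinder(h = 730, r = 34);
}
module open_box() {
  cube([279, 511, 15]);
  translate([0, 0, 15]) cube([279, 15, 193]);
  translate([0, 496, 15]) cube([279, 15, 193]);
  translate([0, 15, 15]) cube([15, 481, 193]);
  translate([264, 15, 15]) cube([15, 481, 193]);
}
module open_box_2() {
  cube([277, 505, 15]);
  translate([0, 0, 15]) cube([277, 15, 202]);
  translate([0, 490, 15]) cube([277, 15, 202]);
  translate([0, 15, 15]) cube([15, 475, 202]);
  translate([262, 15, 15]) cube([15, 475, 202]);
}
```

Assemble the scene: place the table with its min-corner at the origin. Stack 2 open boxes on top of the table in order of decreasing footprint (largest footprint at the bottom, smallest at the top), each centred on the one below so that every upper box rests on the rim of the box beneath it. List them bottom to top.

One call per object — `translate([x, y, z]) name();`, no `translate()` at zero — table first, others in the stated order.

table();
translate([640, 229, 756]) open_box();
translate([641, 232, 964]) open_box_2();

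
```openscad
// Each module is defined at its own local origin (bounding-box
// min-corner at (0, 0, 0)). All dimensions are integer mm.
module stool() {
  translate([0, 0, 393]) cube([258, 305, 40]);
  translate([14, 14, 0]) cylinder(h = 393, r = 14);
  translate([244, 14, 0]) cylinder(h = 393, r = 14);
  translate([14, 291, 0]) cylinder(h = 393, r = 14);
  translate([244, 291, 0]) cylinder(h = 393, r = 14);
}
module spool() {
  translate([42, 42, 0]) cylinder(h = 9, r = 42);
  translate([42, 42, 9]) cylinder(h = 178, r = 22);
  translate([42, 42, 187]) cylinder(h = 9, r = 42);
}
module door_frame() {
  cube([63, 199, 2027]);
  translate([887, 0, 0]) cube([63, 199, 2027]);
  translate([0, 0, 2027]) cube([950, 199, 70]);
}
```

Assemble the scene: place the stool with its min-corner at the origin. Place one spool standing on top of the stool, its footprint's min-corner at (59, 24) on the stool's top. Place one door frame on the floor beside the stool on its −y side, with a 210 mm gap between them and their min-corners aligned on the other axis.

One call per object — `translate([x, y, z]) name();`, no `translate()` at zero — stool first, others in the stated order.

stool();
translate([59, 24, 433]) spool();
translate([0, -409, 0]) door_frame();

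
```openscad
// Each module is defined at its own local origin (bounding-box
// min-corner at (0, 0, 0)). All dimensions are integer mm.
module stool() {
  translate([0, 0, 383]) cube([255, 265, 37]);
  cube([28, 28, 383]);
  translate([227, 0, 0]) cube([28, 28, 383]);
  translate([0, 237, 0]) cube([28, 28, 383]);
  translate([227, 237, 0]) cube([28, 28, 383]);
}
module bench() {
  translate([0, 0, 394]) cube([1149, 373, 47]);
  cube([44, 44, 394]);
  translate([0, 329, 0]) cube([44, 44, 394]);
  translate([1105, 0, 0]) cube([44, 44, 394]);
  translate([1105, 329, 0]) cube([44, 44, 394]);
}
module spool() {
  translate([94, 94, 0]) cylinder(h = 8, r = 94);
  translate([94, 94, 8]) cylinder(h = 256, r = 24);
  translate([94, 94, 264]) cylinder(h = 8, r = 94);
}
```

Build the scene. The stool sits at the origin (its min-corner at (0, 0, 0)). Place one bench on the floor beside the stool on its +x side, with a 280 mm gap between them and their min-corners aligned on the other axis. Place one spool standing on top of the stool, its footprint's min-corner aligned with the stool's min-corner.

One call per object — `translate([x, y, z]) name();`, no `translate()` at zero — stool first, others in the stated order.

stool();
translate([535, 0, 0]) bench();
translate([0, 0, 420]) spool();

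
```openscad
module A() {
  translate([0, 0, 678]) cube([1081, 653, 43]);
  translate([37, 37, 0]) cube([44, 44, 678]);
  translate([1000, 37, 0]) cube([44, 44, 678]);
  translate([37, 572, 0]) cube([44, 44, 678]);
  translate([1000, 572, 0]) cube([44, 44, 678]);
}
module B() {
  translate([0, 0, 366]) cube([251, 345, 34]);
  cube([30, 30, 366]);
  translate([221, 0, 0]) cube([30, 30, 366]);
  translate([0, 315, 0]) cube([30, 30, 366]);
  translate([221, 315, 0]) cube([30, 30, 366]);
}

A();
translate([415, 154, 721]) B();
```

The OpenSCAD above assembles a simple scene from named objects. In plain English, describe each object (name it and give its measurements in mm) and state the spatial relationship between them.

A is a rectangular dining table. The top is 1081×653×43 mm with its upper surface at z = 721 mm. It stands on four 44×44 mm square legs, each inset 37 mm from the nearest pair of top edges, running from the floor to the underside of the top.

B is a four-legged stool. The seat is 251×345 mm, 34 mm thick, top at z = 400 mm. It stands on four square legs, each 30×30 mm in cross-section, from z = 0 to the seat underside, each flush with a corner of the seat.

The stool is on top of the table, centred.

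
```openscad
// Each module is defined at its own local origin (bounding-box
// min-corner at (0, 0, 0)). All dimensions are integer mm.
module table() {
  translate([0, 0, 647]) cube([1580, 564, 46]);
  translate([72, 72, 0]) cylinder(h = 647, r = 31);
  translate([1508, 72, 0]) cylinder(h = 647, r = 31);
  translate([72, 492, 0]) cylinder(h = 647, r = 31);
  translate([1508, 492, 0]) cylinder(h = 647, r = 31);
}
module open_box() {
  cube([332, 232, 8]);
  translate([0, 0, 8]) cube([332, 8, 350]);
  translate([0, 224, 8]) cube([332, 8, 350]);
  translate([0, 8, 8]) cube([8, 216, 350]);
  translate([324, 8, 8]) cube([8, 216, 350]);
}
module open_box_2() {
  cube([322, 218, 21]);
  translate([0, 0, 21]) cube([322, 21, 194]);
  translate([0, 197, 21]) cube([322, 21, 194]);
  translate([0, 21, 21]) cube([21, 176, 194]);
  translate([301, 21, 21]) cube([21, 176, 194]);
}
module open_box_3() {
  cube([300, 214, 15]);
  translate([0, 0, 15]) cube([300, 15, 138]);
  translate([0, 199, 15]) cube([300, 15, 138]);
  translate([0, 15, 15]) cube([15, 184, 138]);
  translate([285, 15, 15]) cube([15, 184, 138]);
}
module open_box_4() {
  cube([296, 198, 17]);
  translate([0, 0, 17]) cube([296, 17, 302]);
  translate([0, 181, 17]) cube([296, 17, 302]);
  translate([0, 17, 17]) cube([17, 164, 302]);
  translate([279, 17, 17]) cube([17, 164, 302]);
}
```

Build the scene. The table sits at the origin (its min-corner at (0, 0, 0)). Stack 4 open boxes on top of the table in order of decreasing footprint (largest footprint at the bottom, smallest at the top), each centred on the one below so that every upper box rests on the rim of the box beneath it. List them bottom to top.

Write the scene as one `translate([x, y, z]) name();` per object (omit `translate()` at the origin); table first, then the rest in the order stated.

table();
translate([624, 166, 693]) open_box();
translate([629, 173, 1051]) open_box_2();
translate([640, 175, 1266]) open_box_3();
translate([642, 183, 1419]) open_box_4();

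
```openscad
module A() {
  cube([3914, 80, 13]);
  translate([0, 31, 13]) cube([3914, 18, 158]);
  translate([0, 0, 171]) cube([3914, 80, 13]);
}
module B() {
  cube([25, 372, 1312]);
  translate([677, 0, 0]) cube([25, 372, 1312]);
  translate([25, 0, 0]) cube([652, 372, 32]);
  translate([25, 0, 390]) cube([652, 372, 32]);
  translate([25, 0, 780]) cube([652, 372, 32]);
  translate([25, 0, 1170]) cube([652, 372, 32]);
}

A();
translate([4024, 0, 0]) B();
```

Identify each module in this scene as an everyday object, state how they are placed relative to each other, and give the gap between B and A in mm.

A is an I-beam. B is a bookshelf. The bookshelf is on the floor beside the I-beam on its +x side. The gap between the bookshelf and the I-beam is 110 mm.

The bookshelf's nearest face is 110 mm from the I-beam's +x face.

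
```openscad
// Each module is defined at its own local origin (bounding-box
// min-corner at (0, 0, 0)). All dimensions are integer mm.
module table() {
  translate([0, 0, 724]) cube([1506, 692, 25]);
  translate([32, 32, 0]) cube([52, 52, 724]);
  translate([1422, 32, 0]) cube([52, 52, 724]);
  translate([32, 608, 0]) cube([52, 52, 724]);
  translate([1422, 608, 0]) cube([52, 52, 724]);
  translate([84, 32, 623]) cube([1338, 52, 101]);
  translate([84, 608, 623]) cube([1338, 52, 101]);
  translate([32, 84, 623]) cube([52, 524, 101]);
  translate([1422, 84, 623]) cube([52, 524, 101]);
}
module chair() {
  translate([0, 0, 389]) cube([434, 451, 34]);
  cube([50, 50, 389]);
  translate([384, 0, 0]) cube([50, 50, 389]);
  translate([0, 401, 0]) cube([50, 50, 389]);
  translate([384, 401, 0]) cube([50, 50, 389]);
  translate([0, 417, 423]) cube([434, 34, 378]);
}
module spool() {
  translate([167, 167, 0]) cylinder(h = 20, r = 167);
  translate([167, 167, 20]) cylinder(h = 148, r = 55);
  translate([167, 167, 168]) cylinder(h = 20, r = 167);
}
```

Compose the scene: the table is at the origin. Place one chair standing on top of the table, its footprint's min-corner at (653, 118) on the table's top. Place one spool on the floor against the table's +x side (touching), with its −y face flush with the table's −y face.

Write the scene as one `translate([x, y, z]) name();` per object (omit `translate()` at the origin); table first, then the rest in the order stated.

table();
translate([653, 118, 749]) chair();
translate([1506, 0, 0]) spool();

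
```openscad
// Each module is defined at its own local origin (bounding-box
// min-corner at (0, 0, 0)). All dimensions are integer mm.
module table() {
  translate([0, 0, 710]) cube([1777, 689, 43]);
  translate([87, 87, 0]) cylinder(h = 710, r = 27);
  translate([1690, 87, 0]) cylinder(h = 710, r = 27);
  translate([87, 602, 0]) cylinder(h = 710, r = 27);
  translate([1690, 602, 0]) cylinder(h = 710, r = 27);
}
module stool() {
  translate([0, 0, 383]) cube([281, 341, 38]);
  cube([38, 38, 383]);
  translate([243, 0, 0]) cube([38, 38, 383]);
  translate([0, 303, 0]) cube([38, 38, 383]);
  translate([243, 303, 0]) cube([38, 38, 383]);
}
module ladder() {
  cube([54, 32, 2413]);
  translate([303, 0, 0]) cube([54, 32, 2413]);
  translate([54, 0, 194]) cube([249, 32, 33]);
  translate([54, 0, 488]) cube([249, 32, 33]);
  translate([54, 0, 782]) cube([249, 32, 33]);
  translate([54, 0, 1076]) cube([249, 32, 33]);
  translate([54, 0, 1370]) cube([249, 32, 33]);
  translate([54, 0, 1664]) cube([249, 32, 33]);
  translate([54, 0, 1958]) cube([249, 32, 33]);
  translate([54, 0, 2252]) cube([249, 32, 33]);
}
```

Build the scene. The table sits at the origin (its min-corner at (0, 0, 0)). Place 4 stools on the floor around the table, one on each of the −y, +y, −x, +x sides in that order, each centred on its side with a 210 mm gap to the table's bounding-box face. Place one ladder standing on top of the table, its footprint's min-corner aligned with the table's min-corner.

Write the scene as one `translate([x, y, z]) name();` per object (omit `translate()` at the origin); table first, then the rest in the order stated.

table();
translate([748, -551, 0]) stool();
translate([748, 899, 0]) stool();
translate([-491, 174, 0]) stool();
translate([1987, 174, 0]) stool();
translate([0, 0, 753]) ladder();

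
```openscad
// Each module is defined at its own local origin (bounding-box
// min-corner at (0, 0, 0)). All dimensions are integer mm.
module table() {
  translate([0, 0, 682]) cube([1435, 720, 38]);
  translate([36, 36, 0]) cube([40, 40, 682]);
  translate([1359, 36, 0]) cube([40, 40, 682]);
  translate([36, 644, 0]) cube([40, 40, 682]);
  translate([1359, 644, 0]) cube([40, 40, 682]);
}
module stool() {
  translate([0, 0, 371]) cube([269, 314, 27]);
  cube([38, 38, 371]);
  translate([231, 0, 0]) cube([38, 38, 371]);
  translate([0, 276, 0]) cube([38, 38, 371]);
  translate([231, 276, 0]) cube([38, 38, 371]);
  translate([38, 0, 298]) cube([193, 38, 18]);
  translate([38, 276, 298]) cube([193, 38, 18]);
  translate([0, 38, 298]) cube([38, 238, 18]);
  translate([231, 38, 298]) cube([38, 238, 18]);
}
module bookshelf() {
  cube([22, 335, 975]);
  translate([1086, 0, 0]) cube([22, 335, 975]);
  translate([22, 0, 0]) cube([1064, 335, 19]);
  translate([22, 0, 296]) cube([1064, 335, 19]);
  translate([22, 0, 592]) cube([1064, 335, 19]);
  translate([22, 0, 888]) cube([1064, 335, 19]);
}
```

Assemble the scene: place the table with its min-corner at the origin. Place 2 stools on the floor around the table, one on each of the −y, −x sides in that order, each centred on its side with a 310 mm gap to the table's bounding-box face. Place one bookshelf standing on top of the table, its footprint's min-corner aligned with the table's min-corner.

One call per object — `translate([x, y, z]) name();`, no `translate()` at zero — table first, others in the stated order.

table();
translate([583, -624, 0]) stool();
translate([-579, 203, 0]) stool();
translate([0, 0, 720]) bookshelf();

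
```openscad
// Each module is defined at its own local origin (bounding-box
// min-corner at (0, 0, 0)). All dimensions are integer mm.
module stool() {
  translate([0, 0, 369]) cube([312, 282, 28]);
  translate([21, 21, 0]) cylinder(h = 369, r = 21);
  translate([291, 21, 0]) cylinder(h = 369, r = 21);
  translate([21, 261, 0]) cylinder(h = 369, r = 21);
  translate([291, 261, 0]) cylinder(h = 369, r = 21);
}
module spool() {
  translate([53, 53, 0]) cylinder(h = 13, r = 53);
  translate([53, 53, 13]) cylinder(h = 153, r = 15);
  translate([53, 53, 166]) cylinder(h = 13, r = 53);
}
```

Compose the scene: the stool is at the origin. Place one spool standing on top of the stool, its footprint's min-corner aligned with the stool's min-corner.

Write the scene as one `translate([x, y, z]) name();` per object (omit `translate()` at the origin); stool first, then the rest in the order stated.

stool();
translate([0, 0, 397]) spool();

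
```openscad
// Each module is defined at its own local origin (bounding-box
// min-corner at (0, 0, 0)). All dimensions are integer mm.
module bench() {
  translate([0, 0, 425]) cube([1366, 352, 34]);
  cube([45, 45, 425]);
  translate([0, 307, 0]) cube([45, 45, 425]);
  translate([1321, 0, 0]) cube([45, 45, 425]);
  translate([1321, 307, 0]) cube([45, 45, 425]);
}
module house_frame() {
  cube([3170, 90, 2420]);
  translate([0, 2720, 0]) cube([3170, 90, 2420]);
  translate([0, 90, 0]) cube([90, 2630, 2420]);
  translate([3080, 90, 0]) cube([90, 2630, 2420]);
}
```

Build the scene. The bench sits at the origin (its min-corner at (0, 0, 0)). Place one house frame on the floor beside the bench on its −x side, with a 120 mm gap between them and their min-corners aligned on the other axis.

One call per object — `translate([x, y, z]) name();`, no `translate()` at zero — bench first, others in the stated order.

bench();
translate([-3290, 0, 0]) house_frame();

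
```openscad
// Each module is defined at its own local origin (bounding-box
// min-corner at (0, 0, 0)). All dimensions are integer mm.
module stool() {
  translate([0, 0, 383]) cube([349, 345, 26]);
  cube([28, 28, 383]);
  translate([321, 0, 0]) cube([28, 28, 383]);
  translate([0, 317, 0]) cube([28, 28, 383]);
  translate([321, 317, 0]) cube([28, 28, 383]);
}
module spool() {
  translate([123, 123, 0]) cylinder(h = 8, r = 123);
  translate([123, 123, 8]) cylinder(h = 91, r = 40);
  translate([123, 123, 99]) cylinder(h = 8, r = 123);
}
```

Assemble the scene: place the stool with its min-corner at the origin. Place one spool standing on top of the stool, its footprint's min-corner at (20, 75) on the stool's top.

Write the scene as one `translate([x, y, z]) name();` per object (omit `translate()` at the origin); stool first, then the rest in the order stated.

stool();
translate([20, 75, 409]) spool();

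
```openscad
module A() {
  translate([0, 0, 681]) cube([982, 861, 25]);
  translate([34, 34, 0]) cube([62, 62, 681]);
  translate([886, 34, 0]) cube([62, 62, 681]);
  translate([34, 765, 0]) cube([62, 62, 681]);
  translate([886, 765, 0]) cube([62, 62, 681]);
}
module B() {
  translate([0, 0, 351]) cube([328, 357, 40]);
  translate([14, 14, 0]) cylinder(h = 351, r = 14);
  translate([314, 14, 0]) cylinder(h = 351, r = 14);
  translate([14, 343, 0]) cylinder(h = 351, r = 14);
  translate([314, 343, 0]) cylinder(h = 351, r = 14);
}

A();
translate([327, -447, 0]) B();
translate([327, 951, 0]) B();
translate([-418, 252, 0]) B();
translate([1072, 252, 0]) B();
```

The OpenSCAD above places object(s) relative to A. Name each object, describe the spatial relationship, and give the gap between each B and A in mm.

Each stool's nearest face is 90 mm from the table's bounding box.

A is a table. B is a stool. Four stools sit around the table at the −y, +y, −x, +x sides. The gap between each stool and the table is 90 mm.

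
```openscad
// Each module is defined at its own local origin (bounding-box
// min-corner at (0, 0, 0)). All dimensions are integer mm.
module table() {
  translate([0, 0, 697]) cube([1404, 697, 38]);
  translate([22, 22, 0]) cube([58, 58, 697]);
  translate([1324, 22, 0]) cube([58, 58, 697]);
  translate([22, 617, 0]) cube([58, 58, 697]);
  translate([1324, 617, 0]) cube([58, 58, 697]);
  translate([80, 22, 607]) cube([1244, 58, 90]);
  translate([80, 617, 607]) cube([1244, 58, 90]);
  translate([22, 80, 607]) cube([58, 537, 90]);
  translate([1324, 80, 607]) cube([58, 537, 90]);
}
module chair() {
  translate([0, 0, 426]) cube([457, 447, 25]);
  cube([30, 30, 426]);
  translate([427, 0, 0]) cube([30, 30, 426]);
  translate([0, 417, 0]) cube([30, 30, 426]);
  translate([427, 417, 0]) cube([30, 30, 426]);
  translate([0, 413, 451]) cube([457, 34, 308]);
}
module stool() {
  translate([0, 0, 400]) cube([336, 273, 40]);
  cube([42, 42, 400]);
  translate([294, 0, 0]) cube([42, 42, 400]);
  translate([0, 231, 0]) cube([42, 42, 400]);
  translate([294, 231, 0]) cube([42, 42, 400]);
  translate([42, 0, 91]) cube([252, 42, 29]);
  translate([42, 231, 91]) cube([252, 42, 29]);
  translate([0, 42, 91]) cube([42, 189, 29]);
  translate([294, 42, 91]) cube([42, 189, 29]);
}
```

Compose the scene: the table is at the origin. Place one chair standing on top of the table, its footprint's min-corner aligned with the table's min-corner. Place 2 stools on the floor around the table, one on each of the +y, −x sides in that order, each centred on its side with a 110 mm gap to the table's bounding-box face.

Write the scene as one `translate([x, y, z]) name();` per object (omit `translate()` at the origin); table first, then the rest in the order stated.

table();
translate([0, 0, 735]) chair();
translate([534, 807, 0]) stool();
translate([-446, 212, 0]) stool();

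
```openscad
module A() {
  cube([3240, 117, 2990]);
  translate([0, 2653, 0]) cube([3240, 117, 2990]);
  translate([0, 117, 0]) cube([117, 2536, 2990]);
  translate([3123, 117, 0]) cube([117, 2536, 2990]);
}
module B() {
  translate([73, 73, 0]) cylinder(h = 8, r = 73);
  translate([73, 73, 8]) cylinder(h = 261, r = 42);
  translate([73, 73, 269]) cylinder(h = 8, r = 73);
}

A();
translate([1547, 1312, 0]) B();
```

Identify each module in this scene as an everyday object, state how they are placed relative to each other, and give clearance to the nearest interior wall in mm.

Clearances: x = 1430, y = 1195; minimum 1195 mm.

A is a house frame. B is a spool. The spool sits inside the house frame, centred. The clearance to the nearest interior wall is 1195 mm.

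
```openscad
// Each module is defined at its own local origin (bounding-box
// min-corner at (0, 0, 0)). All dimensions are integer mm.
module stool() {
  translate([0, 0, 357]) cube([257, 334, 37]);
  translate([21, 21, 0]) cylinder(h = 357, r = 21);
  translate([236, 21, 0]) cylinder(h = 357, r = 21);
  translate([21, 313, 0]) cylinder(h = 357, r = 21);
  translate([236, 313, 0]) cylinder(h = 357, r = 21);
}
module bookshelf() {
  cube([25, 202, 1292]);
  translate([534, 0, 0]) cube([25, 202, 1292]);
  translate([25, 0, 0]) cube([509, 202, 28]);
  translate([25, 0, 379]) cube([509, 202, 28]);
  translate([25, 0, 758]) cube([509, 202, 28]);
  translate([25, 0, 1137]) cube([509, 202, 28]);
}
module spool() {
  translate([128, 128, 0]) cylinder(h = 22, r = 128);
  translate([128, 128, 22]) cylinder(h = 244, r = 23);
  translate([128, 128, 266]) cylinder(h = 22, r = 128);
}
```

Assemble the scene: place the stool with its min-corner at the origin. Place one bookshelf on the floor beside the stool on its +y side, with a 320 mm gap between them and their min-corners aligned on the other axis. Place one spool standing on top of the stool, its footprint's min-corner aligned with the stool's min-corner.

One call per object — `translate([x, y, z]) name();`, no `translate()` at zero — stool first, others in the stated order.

stool();
translate([0, 654, 0]) bookshelf();
translate([0, 0, 394]) spool();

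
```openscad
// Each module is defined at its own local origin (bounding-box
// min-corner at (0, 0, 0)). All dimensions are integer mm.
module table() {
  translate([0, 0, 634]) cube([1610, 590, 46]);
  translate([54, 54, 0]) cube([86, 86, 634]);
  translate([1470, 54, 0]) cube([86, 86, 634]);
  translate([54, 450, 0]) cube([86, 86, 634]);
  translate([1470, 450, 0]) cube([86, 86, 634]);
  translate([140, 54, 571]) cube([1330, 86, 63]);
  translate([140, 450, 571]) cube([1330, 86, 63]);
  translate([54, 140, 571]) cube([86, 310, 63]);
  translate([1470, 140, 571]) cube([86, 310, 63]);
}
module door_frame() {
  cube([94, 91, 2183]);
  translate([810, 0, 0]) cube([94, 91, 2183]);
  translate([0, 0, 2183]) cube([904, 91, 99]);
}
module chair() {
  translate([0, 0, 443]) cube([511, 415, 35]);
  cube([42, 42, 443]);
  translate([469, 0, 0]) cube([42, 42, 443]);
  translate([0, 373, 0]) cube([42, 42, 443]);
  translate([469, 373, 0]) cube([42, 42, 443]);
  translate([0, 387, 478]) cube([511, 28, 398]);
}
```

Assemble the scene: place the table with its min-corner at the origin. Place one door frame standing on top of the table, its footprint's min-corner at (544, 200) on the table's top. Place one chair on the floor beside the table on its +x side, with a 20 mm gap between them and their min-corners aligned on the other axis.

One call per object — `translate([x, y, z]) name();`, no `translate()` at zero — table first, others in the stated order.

table();
translate([544, 200, 680]) door_frame();
translate([1630, 0, 0]) chair();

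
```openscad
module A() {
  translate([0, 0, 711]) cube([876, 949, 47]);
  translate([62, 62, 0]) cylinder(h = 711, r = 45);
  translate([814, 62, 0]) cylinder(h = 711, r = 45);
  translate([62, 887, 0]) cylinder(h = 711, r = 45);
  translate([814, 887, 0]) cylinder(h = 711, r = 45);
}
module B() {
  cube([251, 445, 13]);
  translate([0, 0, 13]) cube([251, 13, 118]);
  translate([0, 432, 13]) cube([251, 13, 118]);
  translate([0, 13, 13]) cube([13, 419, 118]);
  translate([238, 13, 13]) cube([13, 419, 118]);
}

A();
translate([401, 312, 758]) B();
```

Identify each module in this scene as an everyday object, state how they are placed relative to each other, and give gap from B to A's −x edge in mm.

A is a table. B is an open box. The open box is on top of the table. The gap from the open box to the table's −x edge is 401 mm.

The open box's min-x is at 401; the table's min-x is 0; gap = 401 mm.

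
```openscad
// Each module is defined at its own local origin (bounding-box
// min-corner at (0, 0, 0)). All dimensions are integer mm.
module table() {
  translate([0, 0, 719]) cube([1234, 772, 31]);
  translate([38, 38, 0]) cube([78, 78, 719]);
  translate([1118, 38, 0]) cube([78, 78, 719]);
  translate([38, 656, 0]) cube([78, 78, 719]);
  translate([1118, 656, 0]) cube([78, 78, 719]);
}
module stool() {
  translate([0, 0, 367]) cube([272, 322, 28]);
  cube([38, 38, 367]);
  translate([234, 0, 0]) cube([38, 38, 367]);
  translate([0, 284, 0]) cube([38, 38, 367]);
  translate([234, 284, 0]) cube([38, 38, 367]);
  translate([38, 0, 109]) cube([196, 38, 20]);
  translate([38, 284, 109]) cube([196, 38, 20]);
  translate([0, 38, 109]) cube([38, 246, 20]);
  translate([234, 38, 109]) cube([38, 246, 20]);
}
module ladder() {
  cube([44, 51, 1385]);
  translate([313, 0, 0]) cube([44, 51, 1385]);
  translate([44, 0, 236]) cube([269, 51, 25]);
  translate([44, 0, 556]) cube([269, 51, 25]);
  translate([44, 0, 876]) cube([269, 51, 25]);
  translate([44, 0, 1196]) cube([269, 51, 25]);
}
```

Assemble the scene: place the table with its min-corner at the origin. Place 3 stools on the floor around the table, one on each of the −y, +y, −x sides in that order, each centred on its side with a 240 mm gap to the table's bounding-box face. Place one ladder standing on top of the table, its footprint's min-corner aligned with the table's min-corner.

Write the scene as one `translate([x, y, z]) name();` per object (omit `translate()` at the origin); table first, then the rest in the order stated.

table();
translate([481, -562, 0]) stool();
translate([481, 1012, 0]) stool();
translate([-512, 225, 0]) stool();
translate([0, 0, 750]) ladder();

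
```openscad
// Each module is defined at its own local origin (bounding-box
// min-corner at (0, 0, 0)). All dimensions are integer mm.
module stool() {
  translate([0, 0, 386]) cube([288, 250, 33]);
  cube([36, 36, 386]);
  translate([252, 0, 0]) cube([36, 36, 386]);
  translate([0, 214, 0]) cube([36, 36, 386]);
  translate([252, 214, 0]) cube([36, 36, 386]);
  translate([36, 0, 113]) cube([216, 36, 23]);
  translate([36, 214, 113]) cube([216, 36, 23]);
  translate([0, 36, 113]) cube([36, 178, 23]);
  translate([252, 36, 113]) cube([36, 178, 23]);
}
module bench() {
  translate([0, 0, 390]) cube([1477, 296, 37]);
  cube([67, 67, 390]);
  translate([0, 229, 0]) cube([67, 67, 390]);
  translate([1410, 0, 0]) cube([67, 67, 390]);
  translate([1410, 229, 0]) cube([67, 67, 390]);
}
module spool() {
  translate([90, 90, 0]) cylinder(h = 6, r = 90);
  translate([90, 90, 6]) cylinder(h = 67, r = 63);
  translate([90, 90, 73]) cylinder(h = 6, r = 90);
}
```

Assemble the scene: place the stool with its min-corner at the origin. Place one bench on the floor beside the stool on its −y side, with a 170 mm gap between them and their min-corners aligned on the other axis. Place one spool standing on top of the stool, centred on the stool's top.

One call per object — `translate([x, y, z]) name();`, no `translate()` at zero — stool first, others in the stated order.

stool();
translate([0, -466, 0]) bench();
translate([54, 35, 419]) spool();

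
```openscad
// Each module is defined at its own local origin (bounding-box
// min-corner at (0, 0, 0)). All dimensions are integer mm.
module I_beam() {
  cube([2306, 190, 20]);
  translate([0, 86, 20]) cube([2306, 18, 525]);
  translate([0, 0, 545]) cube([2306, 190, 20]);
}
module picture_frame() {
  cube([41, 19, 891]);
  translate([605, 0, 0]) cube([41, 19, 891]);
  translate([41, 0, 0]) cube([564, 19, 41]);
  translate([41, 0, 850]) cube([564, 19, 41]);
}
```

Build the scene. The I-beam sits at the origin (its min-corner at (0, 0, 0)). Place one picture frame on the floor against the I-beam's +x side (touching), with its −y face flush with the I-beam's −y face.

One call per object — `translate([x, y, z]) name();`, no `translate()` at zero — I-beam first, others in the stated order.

I_beam();
translate([2306, 0, 0]) picture_frame();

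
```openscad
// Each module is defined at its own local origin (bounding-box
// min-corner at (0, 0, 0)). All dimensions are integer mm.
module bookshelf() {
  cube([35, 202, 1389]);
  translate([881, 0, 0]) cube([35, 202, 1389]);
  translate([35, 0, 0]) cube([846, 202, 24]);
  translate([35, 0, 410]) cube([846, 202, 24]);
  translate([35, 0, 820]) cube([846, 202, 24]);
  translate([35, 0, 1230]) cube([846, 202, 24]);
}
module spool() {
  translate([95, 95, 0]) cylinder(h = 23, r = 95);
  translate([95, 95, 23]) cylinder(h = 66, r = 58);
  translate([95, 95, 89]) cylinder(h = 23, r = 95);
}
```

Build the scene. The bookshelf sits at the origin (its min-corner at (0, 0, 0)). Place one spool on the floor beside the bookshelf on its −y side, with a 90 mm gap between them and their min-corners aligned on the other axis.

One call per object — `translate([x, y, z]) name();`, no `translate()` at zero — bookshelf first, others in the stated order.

bookshelf();
translate([0, -280, 0]) spool();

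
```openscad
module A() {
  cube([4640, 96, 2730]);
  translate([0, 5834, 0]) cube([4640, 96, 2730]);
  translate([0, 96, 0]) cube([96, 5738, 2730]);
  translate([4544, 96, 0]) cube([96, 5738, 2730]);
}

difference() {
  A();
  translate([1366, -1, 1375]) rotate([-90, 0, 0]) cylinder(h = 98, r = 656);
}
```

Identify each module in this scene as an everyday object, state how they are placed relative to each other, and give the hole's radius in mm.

A is a house frame. The house frame has a circular hole through its front wall. The hole's radius is 656 mm.

The subtracted cylinder has r = 656 mm.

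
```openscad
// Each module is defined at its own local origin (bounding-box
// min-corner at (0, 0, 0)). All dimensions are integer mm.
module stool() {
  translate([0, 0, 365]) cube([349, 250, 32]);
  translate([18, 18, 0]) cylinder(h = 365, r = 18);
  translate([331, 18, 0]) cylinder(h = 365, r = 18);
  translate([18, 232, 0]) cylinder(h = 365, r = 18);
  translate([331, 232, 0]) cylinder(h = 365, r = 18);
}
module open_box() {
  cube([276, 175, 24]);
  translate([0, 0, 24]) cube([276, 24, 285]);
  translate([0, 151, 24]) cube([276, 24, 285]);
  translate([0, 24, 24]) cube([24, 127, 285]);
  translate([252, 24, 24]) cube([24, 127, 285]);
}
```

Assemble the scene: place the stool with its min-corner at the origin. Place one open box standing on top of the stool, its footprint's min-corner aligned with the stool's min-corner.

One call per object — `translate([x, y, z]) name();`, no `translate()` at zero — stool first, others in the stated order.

stool();
translate([0, 0, 397]) open_box();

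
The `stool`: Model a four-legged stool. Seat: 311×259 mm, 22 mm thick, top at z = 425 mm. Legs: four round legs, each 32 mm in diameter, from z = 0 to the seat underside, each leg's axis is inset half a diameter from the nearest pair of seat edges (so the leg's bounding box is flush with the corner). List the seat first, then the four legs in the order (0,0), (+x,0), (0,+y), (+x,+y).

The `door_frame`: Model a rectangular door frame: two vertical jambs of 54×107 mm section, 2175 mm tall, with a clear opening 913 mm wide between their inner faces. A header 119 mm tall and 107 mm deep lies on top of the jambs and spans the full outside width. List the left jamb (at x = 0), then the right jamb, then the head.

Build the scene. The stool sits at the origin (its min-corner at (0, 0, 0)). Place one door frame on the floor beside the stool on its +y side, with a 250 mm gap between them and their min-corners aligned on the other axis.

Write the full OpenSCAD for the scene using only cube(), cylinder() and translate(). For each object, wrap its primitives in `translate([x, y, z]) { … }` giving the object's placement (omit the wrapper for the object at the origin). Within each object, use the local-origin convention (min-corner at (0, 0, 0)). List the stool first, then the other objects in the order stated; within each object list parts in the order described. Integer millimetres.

translate([0, 0, 403]) cube([311, 259, 22]);
translate([16, 16, 0]) cylinder(h = 403, r = 16);
translate([295, 16, 0]) cylinder(h = 403, r = 16);
translate([16, 243, 0]) cylinder(h = 403, r = 16);
translate([295, 243, 0]) cylinder(h = 403, r = 16);
translate([0, 509, 0]) {
  cube([54, 107, 2175]);
  translate([967, 0, 0]) cube([54, 107, 2175]);
  translate([0, 0, 2175]) cube([1021, 107, 119]);
}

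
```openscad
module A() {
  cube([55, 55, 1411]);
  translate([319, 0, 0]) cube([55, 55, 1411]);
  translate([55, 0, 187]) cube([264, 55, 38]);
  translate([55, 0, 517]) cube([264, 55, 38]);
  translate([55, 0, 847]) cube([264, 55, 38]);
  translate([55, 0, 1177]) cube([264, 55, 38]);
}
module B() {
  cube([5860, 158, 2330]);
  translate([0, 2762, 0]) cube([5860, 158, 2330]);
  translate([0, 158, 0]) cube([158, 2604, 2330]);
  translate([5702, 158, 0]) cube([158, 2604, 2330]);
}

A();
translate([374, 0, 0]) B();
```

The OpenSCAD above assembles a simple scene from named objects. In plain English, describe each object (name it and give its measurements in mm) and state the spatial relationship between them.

A is a wooden ladder with two side rails of 55×55 mm section and 1411 mm height, set 374 mm apart overall. Between them run 4 rectangular rungs (55 mm deep, 38 mm thick), front faces flush with the rails' −y face. The bottom of the first rung is 187 mm above the floor and each subsequent rung is 330 mm higher than the one below.

B is the wall frame of a small rectangular building: four walls, each 2330 mm tall and 158 mm thick, enclosing a footprint 5860 mm (x) by 2920 mm (y) outside-to-outside, with no floor or roof. The front and back walls (the −y and +y sides) span the full width; the two side walls fit between them.

The house frame is against the ladder's +x side, with their −y faces flush.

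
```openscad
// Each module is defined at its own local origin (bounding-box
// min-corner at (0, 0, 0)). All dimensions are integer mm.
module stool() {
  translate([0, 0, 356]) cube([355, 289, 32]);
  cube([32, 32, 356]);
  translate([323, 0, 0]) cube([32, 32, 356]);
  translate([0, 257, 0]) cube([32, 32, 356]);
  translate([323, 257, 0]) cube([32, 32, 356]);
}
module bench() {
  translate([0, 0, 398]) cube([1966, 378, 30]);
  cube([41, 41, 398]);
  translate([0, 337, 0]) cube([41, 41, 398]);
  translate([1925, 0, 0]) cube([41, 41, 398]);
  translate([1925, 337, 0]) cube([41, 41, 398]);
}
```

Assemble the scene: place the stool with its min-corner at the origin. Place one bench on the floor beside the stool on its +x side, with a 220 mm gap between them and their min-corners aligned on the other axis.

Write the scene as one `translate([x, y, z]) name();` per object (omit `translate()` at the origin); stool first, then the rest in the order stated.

stool();
translate([575, 0, 0]) bench();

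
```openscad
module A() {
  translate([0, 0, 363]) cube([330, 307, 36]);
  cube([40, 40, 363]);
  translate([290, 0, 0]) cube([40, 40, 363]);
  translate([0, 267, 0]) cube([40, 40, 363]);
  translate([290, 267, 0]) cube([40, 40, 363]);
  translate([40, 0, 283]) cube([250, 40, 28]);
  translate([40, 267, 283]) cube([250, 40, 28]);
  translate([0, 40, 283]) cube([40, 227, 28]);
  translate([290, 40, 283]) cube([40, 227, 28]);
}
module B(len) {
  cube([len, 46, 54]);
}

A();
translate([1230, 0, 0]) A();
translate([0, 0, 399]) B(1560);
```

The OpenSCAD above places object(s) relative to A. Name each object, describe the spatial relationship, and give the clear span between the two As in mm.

A is a stool. B is a beam. A beam spans the tops of two stools. The clear span between the two stools is 900 mm.

Second stool starts at x = 1230; first ends at x = 330; clear span = 1230 − 330 = 900 mm.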